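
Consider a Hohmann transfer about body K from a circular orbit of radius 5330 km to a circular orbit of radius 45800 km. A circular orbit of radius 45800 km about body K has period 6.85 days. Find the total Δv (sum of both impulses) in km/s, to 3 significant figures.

From Kepler's third law T² = 4π²r³/μ at r = 45800 km, T = 6.85 days = 6.85 × 86400 s = 5.9184×10^5 s: μ = 4π²r³/T² = 10828.0 km³/s².
Transfer-ellipse semi-major axis a_t = (r₁ + r₂)/2 = (5330 + 45800)/2 = 25565 km.
Circular speed at r₁: v₁ = √(μ/r₁) = √(10828.0/5330) = 1.4253 km/s.
On the transfer ellipse at r₁, vis-viva equation gives v_p = √[μ(2/r₁ − 1/a_t)] = 1.9077 km/s.
First burn Δv₁ = |v_p − v₁| = 0.4824 km/s.
Circular speed at r₂: v₂ = √(μ/r₂) = 0.4862 km/s.
Transfer-orbit speed at r₂: v_a = √[μ(2/r₂ − 1/a_t)] = 0.2220 km/s.
Second burn Δv₂ = |v₂ − v_a| = 0.2642 km/s.
Δv = Δv₁ + Δv₂ = 0.4824 + 0.2642 = 0.7466 km/s.

Δv = 0.747 km/s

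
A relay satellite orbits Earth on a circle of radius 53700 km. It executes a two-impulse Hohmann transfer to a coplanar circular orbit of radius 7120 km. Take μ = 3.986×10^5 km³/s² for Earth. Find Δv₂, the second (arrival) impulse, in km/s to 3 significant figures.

Transfer-ellipse semi-major axis a_t = (r₁ + r₂)/2 = (53700 + 7120)/2 = 30410 km.
On the circular orbit at r = 7120 km, v_c = √(μ/r) = 7.482 km/s.
Vis-viva on the transfer ellipse at r = 7120 km gives v_t = √[μ(2/r − 1/a_t)] = 9.943 km/s.
Δv₂ = |v_t − v_c| = |9.943 − 7.482| = 2.461 km/s.

Δv₂ = 2.46 km/s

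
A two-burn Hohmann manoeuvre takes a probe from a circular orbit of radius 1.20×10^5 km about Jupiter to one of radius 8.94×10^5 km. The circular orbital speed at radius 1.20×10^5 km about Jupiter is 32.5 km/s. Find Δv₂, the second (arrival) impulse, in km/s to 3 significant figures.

From the circular-orbit relation v² = μ/r at r = 1.20×10^5 km: μ = v²r = (32.5)² × 1.20×10^5 = 1.26750×10^8 km³/s².
The Hohmann ellipse has a_t = (r₁ + r₂)/2 = 5.070×10^5 km.
On the circular orbit at r = 8.940×10^5 km, v_c = √(μ/r) = 11.907 km/s.
Transfer-orbit speed at the same r (vis-viva, a = a_t): v_t = √[μ(2/r − 1/a_t)] = 5.7928 km/s.
Δv₂ = |v_t − v_c| = |5.7928 − 11.907| = 6.114 km/s.

Δv₂ = 6.11 km/s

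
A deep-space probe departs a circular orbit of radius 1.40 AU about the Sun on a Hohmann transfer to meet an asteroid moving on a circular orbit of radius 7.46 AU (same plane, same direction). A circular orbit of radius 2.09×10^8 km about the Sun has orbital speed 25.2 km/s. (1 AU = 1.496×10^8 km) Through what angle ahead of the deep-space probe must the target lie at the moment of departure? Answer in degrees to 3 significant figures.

From the circular-orbit relation v² = μ/r at r = 2.09×10^8 km: μ = v²r = (25.2)² × 2.09×10^8 = 1.32723×10^11 km³/s².
In km: r₁ = 1.40 × 1.496×10^8 = 2.0944×10^8 km; r₂ = 7.46 × 1.496×10^8 = 1.116016×10^9 km.
Transfer-ellipse semi-major axis a_t = (r₁ + r₂)/2 = (2.0944×10^8 + 1.116016×10^9)/2 = 6.62728×10^8 km.
Transfer time t = π√(a_t³/μ) = 1.4712×10^8 s.
The target's mean motion on its circular orbit is ω₂ = √(μ/r₂³) = 9.7717×10^-9 rad/s.
Angle swept by the target during transfer: ω₂·t = 1.4376 rad = 82.37°.
The deep-space probe traverses 180° on the transfer ellipse, so the target must lead by 180° − 82.37° = 97.6°.

φ = 97.6°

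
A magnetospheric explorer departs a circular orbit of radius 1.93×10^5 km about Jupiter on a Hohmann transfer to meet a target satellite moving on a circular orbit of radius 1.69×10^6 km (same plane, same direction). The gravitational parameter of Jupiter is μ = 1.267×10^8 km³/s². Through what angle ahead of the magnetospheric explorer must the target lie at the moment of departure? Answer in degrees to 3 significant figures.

φ = 105°

The Hohmann ellipse has a_t = (r₁ + r₂)/2 = 9.415×10^5 km.
The half-period of the transfer ellipse is t = π√(a_t³/μ) = 2.5497×10^5 s.
The target's mean motion on its circular orbit is ω₂ = √(μ/r₂³) = 5.1234×10^-6 rad/s.
Angle swept by the target during transfer: ω₂·t = 1.3063 rad = 74.85°.
Arrival is 180° from departure on the ellipse, so φ = 180° − 74.85° = 105°.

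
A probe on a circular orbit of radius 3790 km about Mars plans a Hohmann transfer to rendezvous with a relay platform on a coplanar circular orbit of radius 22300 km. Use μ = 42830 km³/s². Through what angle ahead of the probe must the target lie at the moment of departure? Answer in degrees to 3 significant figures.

Semi-major axis of the transfer orbit: a_t = (3790 + 22300)/2 = 13045 km.
The half-period of the transfer ellipse is t = π√(a_t³/μ) = 22617 s.
Target angular speed ω₂ = √(μ/r₂³) = 6.2147×10^-5 rad/s.
Angle swept by the target during transfer: ω₂·t = 1.4056 rad = 80.53°.
Arrival is 180° from departure on the ellipse, so φ = 180° − 80.53° = 99.5°.

φ = 99.5°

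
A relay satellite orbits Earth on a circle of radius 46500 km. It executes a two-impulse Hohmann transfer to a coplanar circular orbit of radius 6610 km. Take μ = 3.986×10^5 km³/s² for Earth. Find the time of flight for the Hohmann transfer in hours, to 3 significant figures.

t = 5.98 hours

The Hohmann ellipse has a_t = (r₁ + r₂)/2 = 26555 km.
By Kepler's third law the transfer-orbit period is T = 2π√(a_t³/μ), so t = T/2 = 21530 s.
Converting: 21530 s ÷ 3600 s/hour = 5.98 hours.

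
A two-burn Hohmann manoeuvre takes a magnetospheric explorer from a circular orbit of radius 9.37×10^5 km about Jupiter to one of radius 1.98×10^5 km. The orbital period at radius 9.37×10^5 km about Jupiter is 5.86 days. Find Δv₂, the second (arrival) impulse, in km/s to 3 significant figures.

From Kepler's third law T² = 4π²r³/μ at r = 9.37×10^5 km, T = 5.86 days = 5.86 × 86400 s = 5.06304×10^5 s: μ = 4π²r³/T² = 1.26694×10^8 km³/s².
The Hohmann ellipse has a_t = (r₁ + r₂)/2 = 5.675×10^5 km.
Circular speed at r = 1.980×10^5 km: v_c = √(μ/r) = 25.296 km/s.
Transfer-orbit speed at the same r (vis-viva, a = a_t): v_t = √[μ(2/r − 1/a_t)] = 32.504 km/s.
Δv₂ = |v_t − v_c| = |32.504 − 25.296| = 7.208 km/s.

Δv₂ = 7.21 km/s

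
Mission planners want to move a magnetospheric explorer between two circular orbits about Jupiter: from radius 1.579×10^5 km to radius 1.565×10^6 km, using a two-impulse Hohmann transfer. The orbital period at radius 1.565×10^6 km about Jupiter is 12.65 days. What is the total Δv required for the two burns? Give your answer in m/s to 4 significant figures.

Δv = 15000 m/s

From Kepler's third law T² = 4π²r³/μ at r = 1.565×10^6 km, T = 12.65 days = 12.65 × 86400 s = 1.09296×10^6 s: μ = 4π²r³/T² = 1.26676×10^8 km³/s².
Semi-major axis of the transfer orbit: a_t = (1.579×10^5 + 1.565×10^6)/2 = 8.6145×10^5 km.
At r₁ the circular-orbit speed is v₁ = √(μ/r₁) = 28.324 km/s.
Transfer-orbit speed at r₁ (v² = μ(2/r − 1/a)): v_p = √[μ(2/r₁ − 1/a_t)] = 38.177 km/s.
First burn Δv₁ = |v_p − v₁| = 9.853 km/s.
At r₂, v₂ = √(μ/r₂) = 8.997 km/s.
Transfer-orbit speed at r₂: v_a = √[μ(2/r₂ − 1/a_t)] = 3.852 km/s.
Second burn Δv₂ = |v₂ − v_a| = 5.145 km/s.
Δv = Δv₁ + Δv₂ = 9.853 + 5.145 = 15.00 km/s.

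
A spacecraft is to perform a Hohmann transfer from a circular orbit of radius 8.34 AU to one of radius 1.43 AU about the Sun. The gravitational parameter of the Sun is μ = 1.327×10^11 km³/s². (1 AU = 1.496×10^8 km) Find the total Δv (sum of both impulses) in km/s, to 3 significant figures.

In km: r₁ = 8.34 × 1.496×10^8 = 1.247664×10^9 km; r₂ = 1.43 × 1.496×10^8 = 2.13928×10^8 km.
Semi-major axis of the transfer orbit: a_t = (1.247664×10^9 + 2.13928×10^8)/2 = 7.30796×10^8 km.
Circular speed at r₁: v₁ = √(μ/r₁) = √(1.327×10^11/1.247664×10^9) = 10.313 km/s.
Transfer-orbit speed at r₁ (v² = μ(2/r − 1/a)): v_a = √[μ(2/r₁ − 1/a_t)] = 5.5798 km/s.
First burn Δv₁ = |v_a − v₁| = 4.733 km/s.
Circular speed at r₂: v₂ = √(μ/r₂) = 24.906 km/s.
Transfer-orbit speed at r₂: v_p = √[μ(2/r₂ − 1/a_t)] = 32.543 km/s.
Second burn Δv₂ = |v₂ − v_p| = 7.637 km/s.
Total Δv = Δv₁ + Δv₂ = 12.37 km/s.

Δv = 12.4 km/s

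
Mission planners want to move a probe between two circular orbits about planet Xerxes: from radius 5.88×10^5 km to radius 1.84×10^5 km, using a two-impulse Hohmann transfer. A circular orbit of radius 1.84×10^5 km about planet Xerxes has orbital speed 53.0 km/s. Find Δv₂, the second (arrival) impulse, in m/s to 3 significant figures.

From the circular-orbit relation v² = μ/r at r = 1.84×10^5 km: μ = v²r = (53.0)² × 1.84×10^5 = 5.16856×10^8 km³/s².
Transfer-ellipse semi-major axis a_t = (r₁ + r₂)/2 = (5.880×10^5 + 1.840×10^5)/2 = 3.860×10^5 km.
Circular speed at r = 1.840×10^5 km: v_c = √(μ/r) = 53.00 km/s.
Vis-viva on the transfer ellipse at r = 1.840×10^5 km gives v_t = √[μ(2/r − 1/a_t)] = 65.41 km/s.
Δv₂ = |v_t − v_c| = |65.41 − 53.00| = 12.41 km/s.

Δv₂ = 12400 m/s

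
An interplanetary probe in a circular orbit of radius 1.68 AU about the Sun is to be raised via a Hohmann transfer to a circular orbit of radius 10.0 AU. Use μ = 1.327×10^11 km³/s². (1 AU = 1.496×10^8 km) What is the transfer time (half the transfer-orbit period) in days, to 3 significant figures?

t = 2580 days

In km: r₁ = 1.68 × 1.496×10^8 = 2.51328×10^8 km; r₂ = 10.0 × 1.496×10^8 = 1.496×10^9 km.
Semi-major axis of the transfer orbit: a_t = (2.51328×10^8 + 1.496×10^9)/2 = 8.73664×10^8 km.
By Kepler's third law the transfer-orbit period is T = 2π√(a_t³/μ), so t = T/2 = 2.227×10^8 s.
Converting: 2.227×10^8 s ÷ 86400 s/day = 2580 days.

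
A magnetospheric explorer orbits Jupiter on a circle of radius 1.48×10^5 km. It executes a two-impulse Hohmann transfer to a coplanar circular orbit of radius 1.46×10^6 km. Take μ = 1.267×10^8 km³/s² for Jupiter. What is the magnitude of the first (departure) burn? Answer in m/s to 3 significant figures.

Δv₁ = 10200 m/s

Semi-major axis of the transfer orbit: a_t = (1.480×10^5 + 1.460×10^6)/2 = 8.040×10^5 km.
On the circular orbit at r = 1.480×10^5 km, v_c = √(μ/r) = 29.26 km/s.
Transfer-orbit speed at the same r (vis-viva, a = a_t): v_t = √[μ(2/r − 1/a_t)] = 39.43 km/s.
Δv₁ = |v_t − v_c| = |39.43 − 29.26| = 10.17 km/s.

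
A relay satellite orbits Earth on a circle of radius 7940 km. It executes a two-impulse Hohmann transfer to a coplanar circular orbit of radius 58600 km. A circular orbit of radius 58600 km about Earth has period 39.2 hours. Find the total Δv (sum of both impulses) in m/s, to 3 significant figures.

From Kepler's third law T² = 4π²r³/μ at r = 58600 km, T = 39.2 hours = 39.2 × 3600 s = 1.4112×10^5 s: μ = 4π²r³/T² = 3.98910×10^5 km³/s².
The Hohmann ellipse has a_t = (r₁ + r₂)/2 = 33270 km.
Circular speed at r₁: v₁ = √(μ/r₁) = √(3.98910×10^5/7940) = 7.088 km/s.
Transfer-orbit speed at r₁ (vis-viva): v_p = √[μ(2/r₁ − 1/a_t)] = 9.407 km/s.
First burn Δv₁ = |v_p − v₁| = 2.319 km/s.
At r₂, v₂ = √(μ/r₂) = 2.609 km/s.
Transfer-orbit speed at r₂: v_a = √[μ(2/r₂ − 1/a_t)] = 1.275 km/s.
Second burn Δv₂ = |v₂ − v_a| = 1.334 km/s.
Δv = Δv₁ + Δv₂ = 2.319 + 1.334 = 3.653 km/s.

Δv = 3650 m/s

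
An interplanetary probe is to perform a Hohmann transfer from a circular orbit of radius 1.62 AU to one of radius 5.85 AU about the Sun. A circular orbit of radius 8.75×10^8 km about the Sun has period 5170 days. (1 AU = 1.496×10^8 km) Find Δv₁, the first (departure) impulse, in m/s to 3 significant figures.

Δv₁ = 5880 m/s

From Kepler's third law T² = 4π²r³/μ at r = 8.75×10^8 km, T = 5170 days = 5170 × 86400 s = 4.46688×10^8 s: μ = 4π²r³/T² = 1.32549×10^11 km³/s².
In km: r₁ = 1.62 × 1.496×10^8 = 2.42352×10^8 km; r₂ = 5.85 × 1.496×10^8 = 8.7516×10^8 km.
The Hohmann ellipse has a_t = (r₁ + r₂)/2 = 5.58756×10^8 km.
Circular speed at r = 2.42352×10^8 km: v_c = √(μ/r) = 23.386 km/s.
Vis-viva on the transfer ellipse at r = 2.42352×10^8 km gives v_t = √[μ(2/r − 1/a_t)] = 29.268 km/s.
Δv₁ = |v_t − v_c| = |29.268 − 23.386| = 5.882 km/s.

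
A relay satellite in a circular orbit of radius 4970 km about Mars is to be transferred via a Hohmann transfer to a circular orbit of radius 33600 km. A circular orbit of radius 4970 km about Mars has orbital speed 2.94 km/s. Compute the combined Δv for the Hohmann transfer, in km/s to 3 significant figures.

From the circular-orbit relation v² = μ/r at r = 4970 km: μ = v²r = (2.94)² × 4970 = 42958.7 km³/s².
Semi-major axis of the transfer orbit: a_t = (4970 + 33600)/2 = 19285 km.
Circular speed at r₁: v₁ = √(μ/r₁) = √(42958.7/4970) = 2.9400 km/s.
Transfer-orbit speed at r₁ (vis-viva): v_p = √[μ(2/r₁ − 1/a_t)] = 3.8807 km/s.
First burn Δv₁ = |v_p − v₁| = 0.9407 km/s.
At r₂, v₂ = √(μ/r₂) = 1.1307 km/s.
Transfer-orbit speed at r₂: v_a = √[μ(2/r₂ − 1/a_t)] = 0.57402 km/s.
Second burn Δv₂ = |v₂ − v_a| = 0.5567 km/s.
Total Δv = Δv₁ + Δv₂ = 1.497 km/s.

Δv = 1.50 km/s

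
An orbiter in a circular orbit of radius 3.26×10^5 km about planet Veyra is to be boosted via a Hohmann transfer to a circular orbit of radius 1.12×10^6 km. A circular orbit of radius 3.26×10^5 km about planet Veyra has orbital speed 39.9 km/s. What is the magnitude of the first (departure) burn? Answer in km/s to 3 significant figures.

Δv₁ = 9.76 km/s

From the circular-orbit relation v² = μ/r at r = 3.26×10^5 km: μ = v²r = (39.9)² × 3.26×10^5 = 5.18995×10^8 km³/s².
Transfer-ellipse semi-major axis a_t = (r₁ + r₂)/2 = (3.260×10^5 + 1.120×10^6)/2 = 7.230×10^5 km.
Circular speed at r = 3.260×10^5 km: v_c = √(μ/r) = 39.900 km/s.
Transfer-orbit speed at the same r (vis-viva, a = a_t): v_t = √[μ(2/r − 1/a_t)] = 49.661 km/s.
Δv₁ = |v_t − v_c| = |49.661 − 39.900| = 9.761 km/s.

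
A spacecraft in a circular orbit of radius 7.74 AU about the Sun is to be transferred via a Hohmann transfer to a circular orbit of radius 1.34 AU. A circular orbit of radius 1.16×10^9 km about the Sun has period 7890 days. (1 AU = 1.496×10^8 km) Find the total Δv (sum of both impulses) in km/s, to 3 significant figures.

Δv = 12.7 km/s

From Kepler's third law T² = 4π²r³/μ at r = 1.16×10^9 km, T = 7890 days = 7890 × 86400 s = 6.81696×10^8 s: μ = 4π²r³/T² = 1.32603×10^11 km³/s².
In km: r₁ = 7.74 × 1.496×10^8 = 1.157904×10^9 km; r₂ = 1.34 × 1.496×10^8 = 2.00464×10^8 km.
The Hohmann ellipse has a_t = (r₁ + r₂)/2 = 6.79184×10^8 km.
At r₁ the circular-orbit speed is v₁ = √(μ/r₁) = 10.7014 km/s.
On the transfer ellipse at r₁, v² = μ(2/r − 1/a) gives v_a = √[μ(2/r₁ − 1/a_t)] = 5.81386 km/s.
First burn Δv₁ = |v_a − v₁| = 4.888 km/s.
At r₂, v₂ = √(μ/r₂) = 25.7192 km/s.
Transfer-orbit speed at r₂: v_p = √[μ(2/r₂ − 1/a_t)] = 33.5815 km/s.
Second burn Δv₂ = |v₂ − v_p| = 7.862 km/s.
Total Δv = Δv₁ + Δv₂ = 12.75 km/s.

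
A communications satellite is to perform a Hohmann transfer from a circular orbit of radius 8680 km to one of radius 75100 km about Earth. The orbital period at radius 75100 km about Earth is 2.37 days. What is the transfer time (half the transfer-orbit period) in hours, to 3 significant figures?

From Kepler's third law T² = 4π²r³/μ at r = 75100 km, T = 2.37 days = 2.37 × 86400 s = 2.04768×10^5 s: μ = 4π²r³/T² = 3.98800×10^5 km³/s².
The Hohmann ellipse has a_t = (r₁ + r₂)/2 = 41890 km.
Transfer time t = π√(a_t³/μ) = π√((41890)³ / 3.98800×10^5) = 42650 s.
Converting: 42650 s ÷ 3600 s/hour = 11.8 hours.

t = 11.8 hours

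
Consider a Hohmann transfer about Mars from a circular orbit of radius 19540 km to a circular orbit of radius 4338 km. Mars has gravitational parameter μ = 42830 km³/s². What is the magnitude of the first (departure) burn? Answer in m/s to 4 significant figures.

Δv₁ = 588.1 m/s

The Hohmann ellipse has a_t = (r₁ + r₂)/2 = 11939 km.
Circular speed at r = 19540 km: v_c = √(μ/r) = 1.4805 km/s.
Vis-viva on the transfer ellipse at r = 19540 km gives v_t = √[μ(2/r − 1/a_t)] = 0.89243 km/s.
Δv₁ = |v_t − v_c| = |0.89243 − 1.4805| = 0.5881 km/s.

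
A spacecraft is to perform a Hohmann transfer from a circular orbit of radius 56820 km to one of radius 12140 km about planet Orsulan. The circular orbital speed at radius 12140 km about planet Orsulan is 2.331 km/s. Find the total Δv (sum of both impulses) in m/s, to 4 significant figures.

From the circular-orbit relation v² = μ/r at r = 12140 km: μ = v²r = (2.331)² × 12140 = 65963.4 km³/s².
Transfer-ellipse semi-major axis a_t = (r₁ + r₂)/2 = (56820 + 12140)/2 = 34480 km.
At r₁ the circular-orbit speed is v₁ = √(μ/r₁) = 1.07746 km/s.
Transfer-orbit speed at r₁ (v² = μ(2/r − 1/a)): v_a = √[μ(2/r₁ − 1/a_t)] = 0.639332 km/s.
First burn Δv₁ = |v_a − v₁| = 0.4381 km/s.
At r₂, v₂ = √(μ/r₂) = 2.3310 km/s.
Transfer-orbit speed at r₂: v_p = √[μ(2/r₂ − 1/a_t)] = 2.9923 km/s.
Second burn Δv₂ = |v₂ − v_p| = 0.6613 km/s.
Δv = Δv₁ + Δv₂ = 0.4381 + 0.6613 = 1.099 km/s.

Δv = 1099 m/s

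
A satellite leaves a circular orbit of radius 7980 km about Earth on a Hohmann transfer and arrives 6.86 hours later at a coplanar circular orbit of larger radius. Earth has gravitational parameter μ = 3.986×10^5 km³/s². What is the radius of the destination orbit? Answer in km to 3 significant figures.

Transfer time t = 6.86 hours = 24696 s, and t = π√(a_t³/μ).
So a_t = (μ t²/π²)^(1/3) = (3.986×10^5 × (24696)² / π²)^(1/3) = 29096 km.
Since a_t = (r₁ + r₂)/2, r₂ = 2a_t − r₁ = 2×29096 − 7980 = 50212 km.

r₂ = 50200 km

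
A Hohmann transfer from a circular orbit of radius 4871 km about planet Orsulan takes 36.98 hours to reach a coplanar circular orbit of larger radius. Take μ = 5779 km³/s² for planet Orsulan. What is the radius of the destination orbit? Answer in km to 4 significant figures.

r₂ = 38750 km

Transfer time t = 36.98 hours = 1.33128×10^5 s, and t = π√(a_t³/μ).
So a_t = (μ t²/π²)^(1/3) = (5779 × (1.33128×10^5)² / π²)^(1/3) = 21812 km.
Since a_t = (r₁ + r₂)/2, r₂ = 2a_t − r₁ = 2×21812 − 4871 = 38753 km.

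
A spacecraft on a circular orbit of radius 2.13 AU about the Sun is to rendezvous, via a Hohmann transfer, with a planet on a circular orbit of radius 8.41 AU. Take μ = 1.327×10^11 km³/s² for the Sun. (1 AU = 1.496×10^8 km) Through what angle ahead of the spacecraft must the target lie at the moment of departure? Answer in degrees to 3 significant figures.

φ = 90.7°

In km: r₁ = 2.13 × 1.496×10^8 = 3.18648×10^8 km; r₂ = 8.41 × 1.496×10^8 = 1.258136×10^9 km.
The Hohmann ellipse has a_t = (r₁ + r₂)/2 = 7.88392×10^8 km.
Transfer time t = π√(a_t³/μ) = 1.9091×10^8 s.
Target angular speed ω₂ = √(μ/r₂³) = 8.1629×10^-9 rad/s.
Angle swept by the target during transfer: ω₂·t = 1.5584 rad = 89.29°.
The spacecraft traverses 180° on the transfer ellipse, so the target must lead by 180° − 89.29° = 90.7°.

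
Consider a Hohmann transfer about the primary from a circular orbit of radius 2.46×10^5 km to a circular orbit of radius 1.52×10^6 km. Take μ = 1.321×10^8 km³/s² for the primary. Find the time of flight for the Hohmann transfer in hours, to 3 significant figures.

Transfer-ellipse semi-major axis a_t = (r₁ + r₂)/2 = (2.460×10^5 + 1.520×10^6)/2 = 8.830×10^5 km.
By Kepler's third law the transfer-orbit period is T = 2π√(a_t³/μ), so t = T/2 = 2.268×10^5 s.
Converting: 2.268×10^5 s ÷ 3600 s/hour = 63.0 hours.

t = 63.0 hours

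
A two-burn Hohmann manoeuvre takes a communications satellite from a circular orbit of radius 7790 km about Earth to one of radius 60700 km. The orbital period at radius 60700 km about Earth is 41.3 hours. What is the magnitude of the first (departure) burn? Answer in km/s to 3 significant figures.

Δv₁ = 2.37 km/s

From Kepler's third law T² = 4π²r³/μ at r = 60700 km, T = 41.3 hours = 41.3 × 3600 s = 1.4868×10^5 s: μ = 4π²r³/T² = 3.99412×10^5 km³/s².
The Hohmann ellipse has a_t = (r₁ + r₂)/2 = 34245 km.
On the circular orbit at r = 7790 km, v_c = √(μ/r) = 7.160 km/s.
Transfer-orbit speed at the same r (vis-viva, a = a_t): v_t = √[μ(2/r − 1/a_t)] = 9.533 km/s.
Δv₁ = |v_t − v_c| = |9.533 − 7.160| = 2.373 km/s.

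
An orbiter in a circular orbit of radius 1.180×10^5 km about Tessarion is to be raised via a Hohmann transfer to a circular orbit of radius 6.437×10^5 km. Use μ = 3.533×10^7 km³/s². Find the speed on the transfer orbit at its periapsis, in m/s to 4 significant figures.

The Hohmann ellipse has a_t = (r₁ + r₂)/2 = 3.8085×10^5 km.
At periapsis, r = 1.180×10^5 km.
Vis-viva: v = √[μ(2/r − 1/a_t)] = √[3.533×10^7 × (2/1.180×10^5 − 1/3.8085×10^5)] = 22.50 km/s.

v = 22500 m/s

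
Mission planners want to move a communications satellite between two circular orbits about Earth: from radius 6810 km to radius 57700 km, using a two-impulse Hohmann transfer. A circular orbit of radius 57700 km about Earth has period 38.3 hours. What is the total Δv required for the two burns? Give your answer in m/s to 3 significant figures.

Δv = 4000 m/s

From Kepler's third law T² = 4π²r³/μ at r = 57700 km, T = 38.3 hours = 38.3 × 3600 s = 1.3788×10^5 s: μ = 4π²r³/T² = 3.98919×10^5 km³/s².
Semi-major axis of the transfer orbit: a_t = (6810 + 57700)/2 = 32255 km.
At r₁ the circular-orbit speed is v₁ = √(μ/r₁) = 7.6537 km/s.
Transfer-orbit speed at r₁ (v² = μ(2/r − 1/a)): v_p = √[μ(2/r₁ − 1/a_t)] = 10.237 km/s.
First burn Δv₁ = |v_p − v₁| = 2.583 km/s.
Circular speed at r₂: v₂ = √(μ/r₂) = 2.629 km/s.
Transfer-orbit speed at r₂: v_a = √[μ(2/r₂ − 1/a_t)] = 1.208 km/s.
Second burn Δv₂ = |v₂ − v_a| = 1.421 km/s.
Total Δv = Δv₁ + Δv₂ = 4.004 km/s.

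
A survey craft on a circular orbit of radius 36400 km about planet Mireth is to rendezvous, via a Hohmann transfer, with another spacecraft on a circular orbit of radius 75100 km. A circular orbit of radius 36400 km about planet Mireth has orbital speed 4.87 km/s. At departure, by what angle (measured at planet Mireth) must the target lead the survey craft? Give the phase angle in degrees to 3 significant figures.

φ = 64.9°

From the circular-orbit relation v² = μ/r at r = 36400 km: μ = v²r = (4.87)² × 36400 = 8.63295×10^5 km³/s².
The Hohmann ellipse has a_t = (r₁ + r₂)/2 = 55750 km.
The half-period of the transfer ellipse is t = π√(a_t³/μ) = 44508 s.
Target angular speed ω₂ = √(μ/r₂³) = 4.5146×10^-5 rad/s.
Angle swept by the target during transfer: ω₂·t = 2.009 rad = 115.1°.
Arrival is 180° from departure on the ellipse, so φ = 180° − 115.1° = 64.9°.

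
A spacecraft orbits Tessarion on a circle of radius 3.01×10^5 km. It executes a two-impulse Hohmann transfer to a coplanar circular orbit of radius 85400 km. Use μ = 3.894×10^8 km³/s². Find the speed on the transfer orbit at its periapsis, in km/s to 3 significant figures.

v = 84.3 km/s

Semi-major axis of the transfer orbit: a_t = (3.010×10^5 + 85400)/2 = 1.932×10^5 km.
At periapsis, r = 85400 km.
Applying v² = μ(2/r − 1/a_t): v = 84.28 km/s.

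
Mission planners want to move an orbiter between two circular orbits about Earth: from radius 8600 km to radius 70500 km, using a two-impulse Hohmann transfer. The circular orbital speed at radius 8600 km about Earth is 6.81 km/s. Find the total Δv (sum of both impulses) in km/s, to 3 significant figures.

From the circular-orbit relation v² = μ/r at r = 8600 km: μ = v²r = (6.81)² × 8600 = 3.98834×10^5 km³/s².
Semi-major axis of the transfer orbit: a_t = (8600 + 70500)/2 = 39550 km.
Circular speed at r₁: v₁ = √(μ/r₁) = √(3.98834×10^5/8600) = 6.8100 km/s.
Transfer-orbit speed at r₁ (v² = μ(2/r − 1/a)): v_p = √[μ(2/r₁ − 1/a_t)] = 9.0922 km/s.
First burn Δv₁ = |v_p − v₁| = 2.2822 km/s.
Circular speed at r₂: v₂ = √(μ/r₂) = 2.3785 km/s.
Transfer-orbit speed at r₂: v_a = √[μ(2/r₂ − 1/a_t)] = 1.1091 km/s.
Second burn Δv₂ = |v₂ − v_a| = 1.2694 km/s.
Total Δv = Δv₁ + Δv₂ = 3.552 km/s.

Δv = 3.55 km/s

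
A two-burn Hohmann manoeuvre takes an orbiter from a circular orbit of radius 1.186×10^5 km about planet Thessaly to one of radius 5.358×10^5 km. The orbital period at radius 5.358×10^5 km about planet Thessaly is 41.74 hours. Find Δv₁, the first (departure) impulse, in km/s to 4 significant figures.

From Kepler's third law T² = 4π²r³/μ at r = 5.358×10^5 km, T = 41.74 hours = 41.74 × 3600 s = 1.50264×10^5 s: μ = 4π²r³/T² = 2.68942×10^8 km³/s².
Transfer-ellipse semi-major axis a_t = (r₁ + r₂)/2 = (1.186×10^5 + 5.358×10^5)/2 = 3.272×10^5 km.
Circular speed at r = 1.186×10^5 km: v_c = √(μ/r) = 47.62 km/s.
Vis-viva on the transfer ellipse at r = 1.186×10^5 km gives v_t = √[μ(2/r − 1/a_t)] = 60.94 km/s.
Δv₁ = |v_t − v_c| = |60.94 − 47.62| = 13.32 km/s.

Δv₁ = 13.32 km/s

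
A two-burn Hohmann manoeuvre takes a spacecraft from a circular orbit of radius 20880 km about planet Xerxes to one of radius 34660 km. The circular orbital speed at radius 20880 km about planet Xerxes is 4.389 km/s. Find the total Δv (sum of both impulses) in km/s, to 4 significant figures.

Δv = 0.9670 km/s

From the circular-orbit relation v² = μ/r at r = 20880 km: μ = v²r = (4.389)² × 20880 = 4.02218×10^5 km³/s².
Transfer-ellipse semi-major axis a_t = (r₁ + r₂)/2 = (20880 + 34660)/2 = 27770 km.
Circular speed at r₁: v₁ = √(μ/r₁) = √(4.02218×10^5/20880) = 4.3890 km/s.
On the transfer ellipse at r₁, vis-viva equation gives v_p = √[μ(2/r₁ − 1/a_t)] = 4.9033 km/s.
First burn Δv₁ = |v_p − v₁| = 0.5143 km/s.
Circular speed at r₂: v₂ = √(μ/r₂) = 3.4066 km/s.
Transfer-orbit speed at r₂: v_a = √[μ(2/r₂ − 1/a_t)] = 2.9539 km/s.
Second burn Δv₂ = |v₂ − v_a| = 0.4527 km/s.
Δv = Δv₁ + Δv₂ = 0.5143 + 0.4527 = 0.9670 km/s.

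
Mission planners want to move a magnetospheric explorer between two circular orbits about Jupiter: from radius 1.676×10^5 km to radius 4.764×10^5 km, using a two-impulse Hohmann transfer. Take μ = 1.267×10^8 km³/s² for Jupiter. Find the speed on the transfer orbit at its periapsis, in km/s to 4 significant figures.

Transfer-ellipse semi-major axis a_t = (r₁ + r₂)/2 = (1.676×10^5 + 4.764×10^5)/2 = 3.220×10^5 km.
At periapsis, r = 1.676×10^5 km.
Vis-viva: v = √[μ(2/r − 1/a_t)] = √[1.267×10^8 × (2/1.676×10^5 − 1/3.220×10^5)] = 33.44 km/s.

v = 33.44 km/s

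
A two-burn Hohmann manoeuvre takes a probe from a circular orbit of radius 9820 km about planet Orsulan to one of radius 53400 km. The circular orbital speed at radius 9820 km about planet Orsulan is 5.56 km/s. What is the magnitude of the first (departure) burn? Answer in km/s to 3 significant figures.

Δv₁ = 1.67 km/s

From the circular-orbit relation v² = μ/r at r = 9820 km: μ = v²r = (5.56)² × 9820 = 3.03572×10^5 km³/s².
Semi-major axis of the transfer orbit: a_t = (9820 + 53400)/2 = 31610 km.
Circular speed at r = 9820 km: v_c = √(μ/r) = 5.560 km/s.
Transfer-orbit speed at the same r (vis-viva, a = a_t): v_t = √[μ(2/r − 1/a_t)] = 7.227 km/s.
Δv₁ = |v_t − v_c| = |7.227 − 5.560| = 1.667 km/s.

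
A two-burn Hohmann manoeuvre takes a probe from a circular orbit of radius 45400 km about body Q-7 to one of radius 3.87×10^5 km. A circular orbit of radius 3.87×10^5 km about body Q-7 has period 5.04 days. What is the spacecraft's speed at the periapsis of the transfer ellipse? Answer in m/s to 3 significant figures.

From Kepler's third law T² = 4π²r³/μ at r = 3.87×10^5 km, T = 5.04 days = 5.04 × 86400 s = 4.35456×10^5 s: μ = 4π²r³/T² = 1.20671×10^7 km³/s².
Semi-major axis of the transfer orbit: a_t = (45400 + 3.870×10^5)/2 = 2.162×10^5 km.
At periapsis, r = 45400 km.
Vis-viva: v = √[μ(2/r − 1/a_t)] = √[1.20671×10^7 × (2/45400 − 1/2.162×10^5)] = 21.81 km/s.

v = 21800 m/s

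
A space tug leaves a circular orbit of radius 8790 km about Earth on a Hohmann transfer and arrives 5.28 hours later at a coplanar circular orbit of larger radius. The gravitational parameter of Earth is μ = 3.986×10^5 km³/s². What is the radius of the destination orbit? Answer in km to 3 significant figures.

Transfer time t = 5.28 hours = 19008 s, and t = π√(a_t³/μ).
So a_t = (μ t²/π²)^(1/3) = (3.986×10^5 × (19008)² / π²)^(1/3) = 24436 km.
Since a_t = (r₁ + r₂)/2, r₂ = 2a_t − r₁ = 2×24436 − 8790 = 40082 km.

r₂ = 40100 km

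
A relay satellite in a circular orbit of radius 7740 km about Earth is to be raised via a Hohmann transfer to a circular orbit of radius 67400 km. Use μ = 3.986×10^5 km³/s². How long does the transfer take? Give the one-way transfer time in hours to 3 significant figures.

Semi-major axis of the transfer orbit: a_t = (7740 + 67400)/2 = 37570 km.
Transfer time t = π√(a_t³/μ) = π√((37570)³ / 3.986×10^5) = 36240 s.
Converting: 36240 s ÷ 3600 s/hour = 10.1 hours.

t = 10.1 hours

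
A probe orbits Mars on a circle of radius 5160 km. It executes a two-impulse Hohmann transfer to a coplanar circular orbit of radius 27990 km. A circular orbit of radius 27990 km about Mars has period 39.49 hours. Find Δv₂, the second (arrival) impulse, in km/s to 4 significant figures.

Δv₂ = 0.5468 km/s

From Kepler's third law T² = 4π²r³/μ at r = 27990 km, T = 39.49 hours = 39.49 × 3600 s = 1.42164×10^5 s: μ = 4π²r³/T² = 42834.1 km³/s².
The Hohmann ellipse has a_t = (r₁ + r₂)/2 = 16575 km.
On the circular orbit at r = 27990 km, v_c = √(μ/r) = 1.237 km/s.
Transfer-orbit speed at the same r (vis-viva, a = a_t): v_t = √[μ(2/r − 1/a_t)] = 0.6902 km/s.
Δv₂ = |v_t − v_c| = |0.6902 − 1.237| = 0.5468 km/s.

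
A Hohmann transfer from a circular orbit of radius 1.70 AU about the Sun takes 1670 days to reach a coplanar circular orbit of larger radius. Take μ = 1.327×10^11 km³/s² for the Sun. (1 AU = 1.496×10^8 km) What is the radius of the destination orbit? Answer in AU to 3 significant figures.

r₂ = 7.05 AU

In km: r₁ = 1.70 × 1.496×10^8 = 2.5432×10^8 km.
Transfer time t = 1670 days = 1.44288×10^8 s, and t = π√(a_t³/μ).
So a_t = (μ t²/π²)^(1/3) = (1.327×10^11 × (1.44288×10^8)² / π²)^(1/3) = 6.5415×10^8 km.
Since a_t = (r₁ + r₂)/2, r₂ = 2a_t − r₁ = 2×6.5415×10^8 − 2.5432×10^8 = 1.05398×10^9 km.
In AU: r₂ = 1.05398×10^9 / 1.496×10^8 = 7.05 AU.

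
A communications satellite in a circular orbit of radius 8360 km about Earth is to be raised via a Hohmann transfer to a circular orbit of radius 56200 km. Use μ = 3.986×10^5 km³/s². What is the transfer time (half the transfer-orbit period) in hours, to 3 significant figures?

Semi-major axis of the transfer orbit: a_t = (8360 + 56200)/2 = 32280 km.
Half the transfer-orbit period gives t = π√(a_t³/μ) = 28860 s.
Converting: 28860 s ÷ 3600 s/hour = 8.02 hours.

t = 8.02 hours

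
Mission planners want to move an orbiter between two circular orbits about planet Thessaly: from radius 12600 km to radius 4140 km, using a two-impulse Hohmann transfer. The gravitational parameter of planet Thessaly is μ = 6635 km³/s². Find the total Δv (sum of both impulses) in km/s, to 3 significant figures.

The Hohmann ellipse has a_t = (r₁ + r₂)/2 = 8370 km.
Circular speed at r₁: v₁ = √(μ/r₁) = √(6635/12600) = 0.7257 km/s.
On the transfer ellipse at r₁, v² = μ(2/r − 1/a) gives v_a = √[μ(2/r₁ − 1/a_t)] = 0.5104 km/s.
First burn Δv₁ = |v_a − v₁| = 0.2153 km/s.
At r₂, v₂ = √(μ/r₂) = 1.2660 km/s.
Transfer-orbit speed at r₂: v_p = √[μ(2/r₂ − 1/a_t)] = 1.5533 km/s.
Second burn Δv₂ = |v₂ − v_p| = 0.2873 km/s.
Δv = Δv₁ + Δv₂ = 0.2153 + 0.2873 = 0.5026 km/s.

Δv = 0.503 km/s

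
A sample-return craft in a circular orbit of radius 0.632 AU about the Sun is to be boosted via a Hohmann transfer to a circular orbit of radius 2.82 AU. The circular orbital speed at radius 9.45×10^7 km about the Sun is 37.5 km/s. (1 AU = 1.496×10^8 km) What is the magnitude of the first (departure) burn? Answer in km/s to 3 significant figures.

From the circular-orbit relation v² = μ/r at r = 9.45×10^7 km: μ = v²r = (37.5)² × 9.45×10^7 = 1.32891×10^11 km³/s².
In km: r₁ = 0.632 × 1.496×10^8 = 9.45472×10^7 km; r₂ = 2.82 × 1.496×10^8 = 4.21872×10^8 km.
The Hohmann ellipse has a_t = (r₁ + r₂)/2 = 2.582096×10^8 km.
Circular speed at r = 9.45472×10^7 km: v_c = √(μ/r) = 37.49 km/s.
Transfer-orbit speed at the same r (vis-viva, a = a_t): v_t = √[μ(2/r − 1/a_t)] = 47.92 km/s.
Δv₁ = |v_t − v_c| = |47.92 − 37.49| = 10.43 km/s.

Δv₁ = 10.4 km/s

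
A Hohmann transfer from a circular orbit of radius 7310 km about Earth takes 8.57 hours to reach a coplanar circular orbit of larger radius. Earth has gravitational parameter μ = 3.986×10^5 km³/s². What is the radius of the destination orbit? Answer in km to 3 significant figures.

Transfer time t = 8.57 hours = 30852 s, and t = π√(a_t³/μ).
So a_t = (μ t²/π²)^(1/3) = (3.986×10^5 × (30852)² / π²)^(1/3) = 33750 km.
Since a_t = (r₁ + r₂)/2, r₂ = 2a_t − r₁ = 2×33750 − 7310 = 60190 km.

r₂ = 60200 km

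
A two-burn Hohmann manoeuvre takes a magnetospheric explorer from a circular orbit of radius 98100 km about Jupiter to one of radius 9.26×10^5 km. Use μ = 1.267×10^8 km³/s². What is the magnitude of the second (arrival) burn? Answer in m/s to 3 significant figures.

Δv₂ = 6580 m/s

Transfer-ellipse semi-major axis a_t = (r₁ + r₂)/2 = (98100 + 9.260×10^5)/2 = 5.1205×10^5 km.
On the circular orbit at r = 9.260×10^5 km, v_c = √(μ/r) = 11.697 km/s.
Vis-viva on the transfer ellipse at r = 9.260×10^5 km gives v_t = √[μ(2/r − 1/a_t)] = 5.1199 km/s.
Δv₂ = |v_t − v_c| = |5.1199 − 11.697| = 6.577 km/s.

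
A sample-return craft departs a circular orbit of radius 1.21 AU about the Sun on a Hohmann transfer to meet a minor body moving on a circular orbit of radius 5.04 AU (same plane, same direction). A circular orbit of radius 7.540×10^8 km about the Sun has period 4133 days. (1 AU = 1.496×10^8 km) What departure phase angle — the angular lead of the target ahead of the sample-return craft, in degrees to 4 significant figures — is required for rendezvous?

φ = 92.12°

From Kepler's third law T² = 4π²r³/μ at r = 7.540×10^8 km, T = 4133 days = 4133 × 86400 s = 3.570912×10^8 s: μ = 4π²r³/T² = 1.32714×10^11 km³/s².
In km: r₁ = 1.21 × 1.496×10^8 = 1.81016×10^8 km; r₂ = 5.04 × 1.496×10^8 = 7.53984×10^8 km.
Semi-major axis of the transfer orbit: a_t = (1.81016×10^8 + 7.53984×10^8)/2 = 4.675×10^8 km.
The half-period of the transfer ellipse is t = π√(a_t³/μ) = 8.7170×10^7 s.
Target angular speed ω₂ = √(μ/r₂³) = 1.7596×10^-8 rad/s.
Angle swept by the target during transfer: ω₂·t = 1.5338 rad = 87.88°.
The sample-return craft traverses 180° on the transfer ellipse, so the target must lead by 180° − 87.88° = 92.12°.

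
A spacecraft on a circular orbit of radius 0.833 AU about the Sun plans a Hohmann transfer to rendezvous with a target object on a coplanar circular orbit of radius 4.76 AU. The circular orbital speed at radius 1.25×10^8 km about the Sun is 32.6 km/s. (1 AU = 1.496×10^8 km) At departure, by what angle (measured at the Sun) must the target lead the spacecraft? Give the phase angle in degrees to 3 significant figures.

From the circular-orbit relation v² = μ/r at r = 1.25×10^8 km: μ = v²r = (32.6)² × 1.25×10^8 = 1.32845×10^11 km³/s².
In km: r₁ = 0.833 × 1.496×10^8 = 1.246168×10^8 km; r₂ = 4.76 × 1.496×10^8 = 7.12096×10^8 km.
Semi-major axis of the transfer orbit: a_t = (1.246168×10^8 + 7.12096×10^8)/2 = 4.183564×10^8 km.
The half-period of the transfer ellipse is t = π√(a_t³/μ) = 7.376×10^7 s.
Target angular speed ω₂ = √(μ/r₂³) = 1.918×10^-8 rad/s.
Angle swept by the target during transfer: ω₂·t = 1.4147 rad = 81.06°.
The spacecraft traverses 180° on the transfer ellipse, so the target must lead by 180° − 81.06° = 98.9°.

φ = 98.9°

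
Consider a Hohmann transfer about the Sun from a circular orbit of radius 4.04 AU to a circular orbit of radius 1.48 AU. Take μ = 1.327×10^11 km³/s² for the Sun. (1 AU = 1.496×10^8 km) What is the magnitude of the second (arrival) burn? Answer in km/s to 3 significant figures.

Δv₂ = 5.14 km/s

In km: r₁ = 4.04 × 1.496×10^8 = 6.04384×10^8 km; r₂ = 1.48 × 1.496×10^8 = 2.21408×10^8 km.
Transfer-ellipse semi-major axis a_t = (r₁ + r₂)/2 = (6.04384×10^8 + 2.21408×10^8)/2 = 4.12896×10^8 km.
Circular speed at r = 2.21408×10^8 km: v_c = √(μ/r) = 24.4815 km/s.
Vis-viva on the transfer ellipse at r = 2.21408×10^8 km gives v_t = √[μ(2/r − 1/a_t)] = 29.6193 km/s.
Δv₂ = |v_t − v_c| = |29.6193 − 24.4815| = 5.138 km/s.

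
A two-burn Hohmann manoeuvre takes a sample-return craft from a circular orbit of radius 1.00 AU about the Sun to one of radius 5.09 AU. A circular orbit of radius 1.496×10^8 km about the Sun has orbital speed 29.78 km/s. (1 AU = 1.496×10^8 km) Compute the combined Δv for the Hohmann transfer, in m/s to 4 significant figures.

From the circular-orbit relation v² = μ/r at r = 1.496×10^8 km: μ = v²r = (29.78)² × 1.496×10^8 = 1.32673×10^11 km³/s².
In km: r₁ = 1.00 × 1.496×10^8 = 1.496×10^8 km; r₂ = 5.09 × 1.496×10^8 = 7.61464×10^8 km.
The Hohmann ellipse has a_t = (r₁ + r₂)/2 = 4.55532×10^8 km.
Circular speed at r₁: v₁ = √(μ/r₁) = √(1.32673×10^11/1.496×10^8) = 29.780 km/s.
Transfer-orbit speed at r₁ (vis-viva equation): v_p = √[μ(2/r₁ − 1/a_t)] = 38.503 km/s.
First burn Δv₁ = |v_p − v₁| = 8.723 km/s.
At r₂, v₂ = √(μ/r₂) = 13.1998 km/s.
Transfer-orbit speed at r₂: v_a = √[μ(2/r₂ − 1/a_t)] = 7.56436 km/s.
Second burn Δv₂ = |v₂ − v_a| = 5.635 km/s.
Δv = Δv₁ + Δv₂ = 8.723 + 5.635 = 14.36 km/s.

Δv = 14360 m/s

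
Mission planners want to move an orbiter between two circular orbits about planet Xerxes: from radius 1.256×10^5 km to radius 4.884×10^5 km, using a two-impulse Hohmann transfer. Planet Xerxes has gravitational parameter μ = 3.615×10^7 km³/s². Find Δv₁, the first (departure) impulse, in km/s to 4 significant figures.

Semi-major axis of the transfer orbit: a_t = (1.256×10^5 + 4.884×10^5)/2 = 3.070×10^5 km.
Circular speed at r = 1.256×10^5 km: v_c = √(μ/r) = 16.965 km/s.
Vis-viva on the transfer ellipse at r = 1.256×10^5 km gives v_t = √[μ(2/r − 1/a_t)] = 21.398 km/s.
Δv₁ = |v_t − v_c| = |21.398 − 16.965| = 4.433 km/s.

Δv₁ = 4.433 km/s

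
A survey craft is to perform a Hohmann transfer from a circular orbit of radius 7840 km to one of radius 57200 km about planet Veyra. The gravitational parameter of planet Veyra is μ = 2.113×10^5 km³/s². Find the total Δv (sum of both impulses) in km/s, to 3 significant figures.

Semi-major axis of the transfer orbit: a_t = (7840 + 57200)/2 = 32520 km.
Circular speed at r₁: v₁ = √(μ/r₁) = √(2.113×10^5/7840) = 5.191 km/s.
On the transfer ellipse at r₁, vis-viva gives v_p = √[μ(2/r₁ − 1/a_t)] = 6.885 km/s.
First burn Δv₁ = |v_p − v₁| = 1.694 km/s.
Circular speed at r₂: v₂ = √(μ/r₂) = 1.922 km/s.
Transfer-orbit speed at r₂: v_a = √[μ(2/r₂ − 1/a_t)] = 0.9437 km/s.
Second burn Δv₂ = |v₂ − v_a| = 0.9783 km/s.
Δv = Δv₁ + Δv₂ = 1.694 + 0.9783 = 2.672 km/s.

Δv = 2.67 km/s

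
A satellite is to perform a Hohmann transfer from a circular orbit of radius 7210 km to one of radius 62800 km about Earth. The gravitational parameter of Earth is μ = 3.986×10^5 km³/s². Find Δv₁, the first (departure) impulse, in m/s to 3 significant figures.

Δv₁ = 2520 m/s

The Hohmann ellipse has a_t = (r₁ + r₂)/2 = 35005 km.
On the circular orbit at r = 7210 km, v_c = √(μ/r) = 7.435 km/s.
Vis-viva on the transfer ellipse at r = 7210 km gives v_t = √[μ(2/r − 1/a_t)] = 9.959 km/s.
Δv₁ = |v_t − v_c| = |9.959 − 7.435| = 2.524 km/s.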